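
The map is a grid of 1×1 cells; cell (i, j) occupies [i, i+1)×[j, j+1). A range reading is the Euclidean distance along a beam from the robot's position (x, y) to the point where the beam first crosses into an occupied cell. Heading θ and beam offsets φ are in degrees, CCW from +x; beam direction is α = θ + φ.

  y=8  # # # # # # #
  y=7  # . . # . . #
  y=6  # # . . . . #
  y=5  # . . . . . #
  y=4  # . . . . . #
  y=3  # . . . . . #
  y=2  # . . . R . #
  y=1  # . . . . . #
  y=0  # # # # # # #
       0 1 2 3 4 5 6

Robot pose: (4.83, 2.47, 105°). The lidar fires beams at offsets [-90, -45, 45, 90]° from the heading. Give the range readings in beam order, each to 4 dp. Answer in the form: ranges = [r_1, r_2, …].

ranges = [1.2113, 2.3400, 4.4225, 3.9651]

beam 1: φ=-90°, α=15°
  dir = (cos 15°, sin 15°) = (0.9659, 0.2588); from cell (4,2)
  next x-line at t=0.1760, next y-line at t=2.0478; Δt_x=1.0353, Δt_y=3.8637
    x: enter (5,2) at t=0.1760
    x: enter (6,2) at t=1.2113 ← occupied
  → r_1 = 1.2113
beam 2: φ=-45°, α=60°
  dir = (cos 60°, sin 60°) = (0.5000, 0.8660); from cell (4,2)
  next x-line at t=0.3400, next y-line at t=0.6120; Δt_x=2.0000, Δt_y=1.1547
    x: enter (5,2) at t=0.3400
    y: enter (5,3) at t=0.6120
    y: enter (5,4) at t=1.7667
    x: enter (6,4) at t=2.3400 ← occupied
  → r_2 = 2.3400
beam 3: φ=45°, α=150°
  dir = (cos 150°, sin 150°) = (-0.8660, 0.5000); from cell (4,2)
  next x-line at t=0.9584, next y-line at t=1.0600; Δt_x=1.1547, Δt_y=2.0000
    x: enter (3,2) at t=0.9584
    y: enter (3,3) at t=1.0600
    x: enter (2,3) at t=2.1131
    y: enter (2,4) at t=3.0600
    x: enter (1,4) at t=3.2678
    x: enter (0,4) at t=4.4225 ← occupied
  → r_3 = 4.4225
beam 4: φ=90°, α=195°
  dir = (cos 195°, sin 195°) = (-0.9659, -0.2588); from cell (4,2)
  next x-line at t=0.8593, next y-line at t=1.8159; Δt_x=1.0353, Δt_y=3.8637
    x: enter (3,2) at t=0.8593
    y: enter (3,1) at t=1.8159
    x: enter (2,1) at t=1.8946
    x: enter (1,1) at t=2.9298
    x: enter (0,1) at t=3.9651 ← occupied
  → r_4 = 3.9651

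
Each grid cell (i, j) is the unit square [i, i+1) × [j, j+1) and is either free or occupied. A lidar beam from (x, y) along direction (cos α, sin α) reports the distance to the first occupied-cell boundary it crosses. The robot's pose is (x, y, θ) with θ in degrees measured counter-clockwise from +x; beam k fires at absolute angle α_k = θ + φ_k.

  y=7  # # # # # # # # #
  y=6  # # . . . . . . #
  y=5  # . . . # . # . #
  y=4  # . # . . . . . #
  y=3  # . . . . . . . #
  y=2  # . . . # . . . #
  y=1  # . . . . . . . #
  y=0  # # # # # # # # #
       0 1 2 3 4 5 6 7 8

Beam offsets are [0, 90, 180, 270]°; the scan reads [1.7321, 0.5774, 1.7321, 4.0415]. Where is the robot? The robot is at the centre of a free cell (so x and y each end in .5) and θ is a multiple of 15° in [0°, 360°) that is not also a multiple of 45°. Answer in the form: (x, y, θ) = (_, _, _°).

(x, y, θ) = (6.5, 4.5, 330°)

Enumerate (i+0.5, j+0.5, θ) over the 37 free cells and 16 admissible headings. For each, cast all 4 beams and compare to the given ranges.
  (3.5, 5.5, 30°): beam 1 = 0.5774 ≠ 1.7321 ✗
  (3.5, 6.5, 285°): beam 1 = 3.6235 ≠ 1.7321 ✗
  (2.5, 6.5, 120°): beam 1 = 0.5774 ≠ 1.7321 ✗
  …
  (6.5, 4.5, 330°): r_1=1.7321, r_2=0.5774, r_3=1.7321, r_4=4.0415 — all match ✓
Only this pose fits every beam.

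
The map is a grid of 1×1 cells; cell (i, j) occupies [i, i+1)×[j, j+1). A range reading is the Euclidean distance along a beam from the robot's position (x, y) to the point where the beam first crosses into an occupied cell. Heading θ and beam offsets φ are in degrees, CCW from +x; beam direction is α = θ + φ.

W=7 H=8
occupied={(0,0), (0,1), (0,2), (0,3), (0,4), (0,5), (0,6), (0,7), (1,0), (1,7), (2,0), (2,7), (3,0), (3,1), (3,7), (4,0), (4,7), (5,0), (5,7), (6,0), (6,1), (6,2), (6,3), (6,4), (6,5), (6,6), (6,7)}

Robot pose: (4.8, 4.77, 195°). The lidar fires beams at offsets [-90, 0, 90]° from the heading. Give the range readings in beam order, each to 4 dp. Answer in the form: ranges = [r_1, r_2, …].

beam 1: φ=-90°, α=105°
  cosα=-0.2588 sinα=0.9659 | (4,4) | tMaxX 3.0910 tMaxY 0.2381 | tΔX 3.8637 tΔY 1.0353
    t=0.2381 [y] (4,5)
    t=1.2734 [y] (4,6)
    t=2.3087 [y] (4,7) — stop
  → r_1 = 2.3087
beam 2: φ=0°, α=195°
  cosα=-0.9659 sinα=-0.2588 | (4,4) | tMaxX 0.8282 tMaxY 2.9751 | tΔX 1.0353 tΔY 3.8637
    t=0.8282 [x] (3,4)
    t=1.8635 [x] (2,4)
    t=2.8988 [x] (1,4)
    t=2.9751 [y] (1,3)
    t=3.9340 [x] (0,3) — stop
  → r_2 = 3.9340
beam 3: φ=90°, α=285°
  cosα=0.2588 sinα=-0.9659 | (4,4) | tMaxX 0.7727 tMaxY 0.7972 | tΔX 3.8637 tΔY 1.0353
    t=0.7727 [x] (5,4)
    t=0.7972 [y] (5,3)
    t=1.8324 [y] (5,2)
    t=2.8677 [y] (5,1)
    t=3.9030 [y] (5,0) — stop
  → r_3 = 3.9030

ranges = [2.3087, 3.9340, 3.9030]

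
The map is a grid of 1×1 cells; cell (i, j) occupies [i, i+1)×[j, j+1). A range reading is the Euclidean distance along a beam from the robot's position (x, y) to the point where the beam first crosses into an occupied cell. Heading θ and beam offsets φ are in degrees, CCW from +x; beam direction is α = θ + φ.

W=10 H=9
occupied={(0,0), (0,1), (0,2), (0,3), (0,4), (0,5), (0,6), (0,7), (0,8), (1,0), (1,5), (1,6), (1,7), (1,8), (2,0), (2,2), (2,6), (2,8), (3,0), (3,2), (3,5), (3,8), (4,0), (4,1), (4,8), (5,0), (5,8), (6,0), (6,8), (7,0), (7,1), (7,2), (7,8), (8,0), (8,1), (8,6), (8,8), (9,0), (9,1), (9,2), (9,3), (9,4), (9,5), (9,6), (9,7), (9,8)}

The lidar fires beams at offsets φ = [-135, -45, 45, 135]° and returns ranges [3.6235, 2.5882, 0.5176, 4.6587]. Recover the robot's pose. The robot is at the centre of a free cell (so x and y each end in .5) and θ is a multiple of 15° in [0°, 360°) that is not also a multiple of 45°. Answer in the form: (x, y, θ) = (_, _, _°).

(x, y, θ) = (4.5, 5.5, 150°)

Enumerate (i+0.5, j+0.5, θ) over the 44 free cells and 16 admissible headings. For each, cast all 4 beams and compare to the given ranges.
  (2.5, 7.5, 165°): beam 1 = 1.0000 ≠ 3.6235 ✗
  (3.5, 7.5, 255°): beam 1 = 0.5774 ≠ 3.6235 ✗
  (3.5, 4.5, 240°): beam 1 = 0.5176 ≠ 3.6235 ✗
  (2.5, 1.5, 15°): beam 1 = 0.5774 ≠ 3.6235 ✗
  …
  (4.5, 5.5, 150°): r_1=3.6235, r_2=2.5882, r_3=0.5176, r_4=4.6587 — all match ✓
Only this pose fits every beam.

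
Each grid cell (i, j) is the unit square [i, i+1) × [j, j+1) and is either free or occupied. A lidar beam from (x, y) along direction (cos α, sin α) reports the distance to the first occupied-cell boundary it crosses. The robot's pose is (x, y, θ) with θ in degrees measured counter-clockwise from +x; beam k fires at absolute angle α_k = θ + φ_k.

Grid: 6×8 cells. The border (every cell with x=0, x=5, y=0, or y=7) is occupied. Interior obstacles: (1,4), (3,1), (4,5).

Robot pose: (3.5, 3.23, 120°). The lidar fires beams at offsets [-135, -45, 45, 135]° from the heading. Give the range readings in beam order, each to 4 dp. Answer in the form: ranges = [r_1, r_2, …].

ranges = [1.5529, 1.9319, 2.5882, 1.2734]

beam 1: φ=-135°, α=345°
  cosα=0.9659 sinα=-0.2588 | (3,3) | tMaxX 0.5176 tMaxY 0.8887 | tΔX 1.0353 tΔY 3.8637
    t=0.5176 [x] (4,3)
    t=0.8887 [y] (4,2)
    t=1.5529 [x] (5,2) — stop
  → r_1 = 1.5529
beam 2: φ=-45°, α=75°
  cosα=0.2588 sinα=0.9659 | (3,3) | tMaxX 1.9319 tMaxY 0.7972 | tΔX 3.8637 tΔY 1.0353
    t=0.7972 [y] (3,4)
    t=1.8324 [y] (3,5)
    t=1.9319 [x] (4,5) — stop
  → r_2 = 1.9319
beam 3: φ=45°, α=165°
  cosα=-0.9659 sinα=0.2588 | (3,3) | tMaxX 0.5176 tMaxY 2.9751 | tΔX 1.0353 tΔY 3.8637
    t=0.5176 [x] (2,3)
    t=1.5529 [x] (1,3)
    t=2.5882 [x] (0,3) — stop
  → r_3 = 2.5882
beam 4: φ=135°, α=255°
  cosα=-0.2588 sinα=-0.9659 | (3,3) | tMaxX 1.9319 tMaxY 0.2381 | tΔX 3.8637 tΔY 1.0353
    t=0.2381 [y] (3,2)
    t=1.2734 [y] (3,1) — stop
  → r_4 = 1.2734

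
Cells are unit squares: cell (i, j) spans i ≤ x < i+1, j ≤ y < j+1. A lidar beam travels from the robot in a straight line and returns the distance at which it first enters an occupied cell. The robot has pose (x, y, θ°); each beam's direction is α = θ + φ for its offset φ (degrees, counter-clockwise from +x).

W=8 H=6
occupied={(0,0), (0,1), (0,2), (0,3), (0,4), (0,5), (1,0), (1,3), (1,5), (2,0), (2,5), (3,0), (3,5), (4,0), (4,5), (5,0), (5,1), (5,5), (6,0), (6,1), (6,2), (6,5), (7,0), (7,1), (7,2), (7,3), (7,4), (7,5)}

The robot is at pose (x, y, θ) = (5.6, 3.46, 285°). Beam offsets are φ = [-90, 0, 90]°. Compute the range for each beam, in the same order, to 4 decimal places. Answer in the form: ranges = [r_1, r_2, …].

beam 1: φ=-90°, α=195°
  d=(-0.9659,-0.2588)  start (5,3)  tX=0.6212 tY=1.7773  stride 1/|dx|=1.0353 1/|dy|=3.8637
    cross x-line → (4,3), t=0.6212
    cross x-line → (3,3), t=1.6564
    cross y-line → (3,2), t=1.7773
    cross x-line → (2,2), t=2.6917
    cross x-line → (1,2), t=3.7270
    cross x-line → (0,2), t=4.7623 (wall)
  → r_1 = 4.7623
beam 2: φ=0°, α=285°
  d=(0.2588,-0.9659)  start (5,3)  tX=1.5455 tY=0.4762  stride 1/|dx|=3.8637 1/|dy|=1.0353
    cross y-line → (5,2), t=0.4762
    cross y-line → (5,1), t=1.5115 (wall)
  → r_2 = 1.5115
beam 3: φ=90°, α=15°
  d=(0.9659,0.2588)  start (5,3)  tX=0.4141 tY=2.0864  stride 1/|dx|=1.0353 1/|dy|=3.8637
    cross x-line → (6,3), t=0.4141
    cross x-line → (7,3), t=1.4494 (wall)
  → r_3 = 1.4494

ranges = [4.7623, 1.5115, 1.4494]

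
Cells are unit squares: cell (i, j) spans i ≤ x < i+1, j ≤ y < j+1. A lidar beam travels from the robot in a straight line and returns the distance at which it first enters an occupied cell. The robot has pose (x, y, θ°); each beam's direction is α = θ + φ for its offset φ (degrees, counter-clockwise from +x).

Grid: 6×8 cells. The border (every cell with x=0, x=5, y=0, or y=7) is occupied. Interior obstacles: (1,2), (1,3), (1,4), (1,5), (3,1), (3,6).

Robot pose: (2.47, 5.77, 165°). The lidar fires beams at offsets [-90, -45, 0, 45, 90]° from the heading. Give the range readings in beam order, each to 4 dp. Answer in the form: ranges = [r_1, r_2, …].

beam 1: φ=-90°, α=75°
  dir = (cos 75°, sin 75°) = (0.2588, 0.9659); from cell (2,5)
  next x-line at t=2.0478, next y-line at t=0.2381; Δt_x=3.8637, Δt_y=1.0353
    y: enter (2,6) at t=0.2381
    y: enter (2,7) at t=1.2734 ← occupied
  → r_1 = 1.2734
beam 2: φ=-45°, α=120°
  dir = (cos 120°, sin 120°) = (-0.5000, 0.8660); from cell (2,5)
  next x-line at t=0.9400, next y-line at t=0.2656; Δt_x=2.0000, Δt_y=1.1547
    y: enter (2,6) at t=0.2656
    x: enter (1,6) at t=0.9400
    y: enter (1,7) at t=1.4203 ← occupied
  → r_2 = 1.4203
beam 3: φ=0°, α=165°
  dir = (cos 165°, sin 165°) = (-0.9659, 0.2588); from cell (2,5)
  next x-line at t=0.4866, next y-line at t=0.8887; Δt_x=1.0353, Δt_y=3.8637
    x: enter (1,5) at t=0.4866 ← occupied
  → r_3 = 0.4866
beam 4: φ=45°, α=210°
  dir = (cos 210°, sin 210°) = (-0.8660, -0.5000); from cell (2,5)
  next x-line at t=0.5427, next y-line at t=1.5400; Δt_x=1.1547, Δt_y=2.0000
    x: enter (1,5) at t=0.5427 ← occupied
  → r_4 = 0.5427
beam 5: φ=90°, α=255°
  dir = (cos 255°, sin 255°) = (-0.2588, -0.9659); from cell (2,5)
  next x-line at t=1.8159, next y-line at t=0.7972; Δt_x=3.8637, Δt_y=1.0353
    y: enter (2,4) at t=0.7972
    x: enter (1,4) at t=1.8159 ← occupied
  → r_5 = 1.8159

ranges = [1.2734, 1.4203, 0.4866, 0.5427, 1.8159]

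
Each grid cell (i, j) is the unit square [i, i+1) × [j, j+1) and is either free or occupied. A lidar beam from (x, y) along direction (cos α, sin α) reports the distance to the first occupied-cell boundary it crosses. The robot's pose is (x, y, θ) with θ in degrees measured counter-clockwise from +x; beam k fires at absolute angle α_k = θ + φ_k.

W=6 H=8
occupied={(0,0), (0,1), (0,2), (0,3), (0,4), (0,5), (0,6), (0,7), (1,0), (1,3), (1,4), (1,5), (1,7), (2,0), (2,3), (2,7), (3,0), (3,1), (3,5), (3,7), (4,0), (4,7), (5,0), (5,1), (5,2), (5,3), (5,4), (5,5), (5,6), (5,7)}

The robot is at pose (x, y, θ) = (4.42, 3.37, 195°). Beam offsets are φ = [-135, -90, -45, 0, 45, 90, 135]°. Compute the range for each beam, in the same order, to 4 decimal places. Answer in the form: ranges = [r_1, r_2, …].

ranges = [1.1600, 1.6875, 2.7944, 3.5406, 1.5819, 2.2409, 0.6697]

beam 1: φ=-135°, α=60°
  dir = (cos 60°, sin 60°) = (0.5000, 0.8660); from cell (4,3)
  next x-line at t=1.1600, next y-line at t=0.7275; Δt_x=2.0000, Δt_y=1.1547
    y: enter (4,4) at t=0.7275
    x: enter (5,4) at t=1.1600 ← occupied
  → r_1 = 1.1600
beam 2: φ=-90°, α=105°
  dir = (cos 105°, sin 105°) = (-0.2588, 0.9659); from cell (4,3)
  next x-line at t=1.6228, next y-line at t=0.6522; Δt_x=3.8637, Δt_y=1.0353
    y: enter (4,4) at t=0.6522
    x: enter (3,4) at t=1.6228
    y: enter (3,5) at t=1.6875 ← occupied
  → r_2 = 1.6875
beam 3: φ=-45°, α=150°
  dir = (cos 150°, sin 150°) = (-0.8660, 0.5000); from cell (4,3)
  next x-line at t=0.4850, next y-line at t=1.2600; Δt_x=1.1547, Δt_y=2.0000
    x: enter (3,3) at t=0.4850
    y: enter (3,4) at t=1.2600
    x: enter (2,4) at t=1.6397
    x: enter (1,4) at t=2.7944 ← occupied
  → r_3 = 2.7944
beam 4: φ=0°, α=195°
  dir = (cos 195°, sin 195°) = (-0.9659, -0.2588); from cell (4,3)
  next x-line at t=0.4348, next y-line at t=1.4296; Δt_x=1.0353, Δt_y=3.8637
    x: enter (3,3) at t=0.4348
    y: enter (3,2) at t=1.4296
    x: enter (2,2) at t=1.4701
    x: enter (1,2) at t=2.5054
    x: enter (0,2) at t=3.5406 ← occupied
  → r_4 = 3.5406
beam 5: φ=45°, α=240°
  dir = (cos 240°, sin 240°) = (-0.5000, -0.8660); from cell (4,3)
  next x-line at t=0.8400, next y-line at t=0.4272; Δt_x=2.0000, Δt_y=1.1547
    y: enter (4,2) at t=0.4272
    x: enter (3,2) at t=0.8400
    y: enter (3,1) at t=1.5819 ← occupied
  → r_5 = 1.5819
beam 6: φ=90°, α=285°
  dir = (cos 285°, sin 285°) = (0.2588, -0.9659); from cell (4,3)
  next x-line at t=2.2409, next y-line at t=0.3831; Δt_x=3.8637, Δt_y=1.0353
    y: enter (4,2) at t=0.3831
    y: enter (4,1) at t=1.4183
    x: enter (5,1) at t=2.2409 ← occupied
  → r_6 = 2.2409
beam 7: φ=135°, α=330°
  dir = (cos 330°, sin 330°) = (0.8660, -0.5000); from cell (4,3)
  next x-line at t=0.6697, next y-line at t=0.7400; Δt_x=1.1547, Δt_y=2.0000
    x: enter (5,3) at t=0.6697 ← occupied
  → r_7 = 0.6697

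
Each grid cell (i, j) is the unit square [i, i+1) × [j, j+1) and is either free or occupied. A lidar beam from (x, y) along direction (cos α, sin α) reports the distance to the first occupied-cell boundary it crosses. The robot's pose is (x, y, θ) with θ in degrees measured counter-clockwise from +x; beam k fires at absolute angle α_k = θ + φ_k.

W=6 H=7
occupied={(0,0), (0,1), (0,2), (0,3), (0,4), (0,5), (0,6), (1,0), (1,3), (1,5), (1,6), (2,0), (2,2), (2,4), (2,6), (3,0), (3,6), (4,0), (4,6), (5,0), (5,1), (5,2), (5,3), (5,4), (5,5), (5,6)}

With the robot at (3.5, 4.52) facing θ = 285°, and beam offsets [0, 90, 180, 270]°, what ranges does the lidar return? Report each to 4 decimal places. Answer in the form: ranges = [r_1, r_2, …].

beam 1: φ=0°, α=285°
  cosα=0.2588 sinα=-0.9659 | (3,4) | tMaxX 1.9319 tMaxY 0.5383 | tΔX 3.8637 tΔY 1.0353
    t=0.5383 [y] (3,3)
    t=1.5736 [y] (3,2)
    t=1.9319 [x] (4,2)
    t=2.6089 [y] (4,1)
    t=3.6442 [y] (4,0) — stop
  → r_1 = 3.6442
beam 2: φ=90°, α=15°
  cosα=0.9659 sinα=0.2588 | (3,4) | tMaxX 0.5176 tMaxY 1.8546 | tΔX 1.0353 tΔY 3.8637
    t=0.5176 [x] (4,4)
    t=1.5529 [x] (5,4) — stop
  → r_2 = 1.5529
beam 3: φ=180°, α=105°
  cosα=-0.2588 sinα=0.9659 | (3,4) | tMaxX 1.9319 tMaxY 0.4969 | tΔX 3.8637 tΔY 1.0353
    t=0.4969 [y] (3,5)
    t=1.5322 [y] (3,6) — stop
  → r_3 = 1.5322
beam 4: φ=270°, α=195°
  cosα=-0.9659 sinα=-0.2588 | (3,4) | tMaxX 0.5176 tMaxY 2.0091 | tΔX 1.0353 tΔY 3.8637
    t=0.5176 [x] (2,4) — stop
  → r_4 = 0.5176

ranges = [3.6442, 1.5529, 1.5322, 0.5176]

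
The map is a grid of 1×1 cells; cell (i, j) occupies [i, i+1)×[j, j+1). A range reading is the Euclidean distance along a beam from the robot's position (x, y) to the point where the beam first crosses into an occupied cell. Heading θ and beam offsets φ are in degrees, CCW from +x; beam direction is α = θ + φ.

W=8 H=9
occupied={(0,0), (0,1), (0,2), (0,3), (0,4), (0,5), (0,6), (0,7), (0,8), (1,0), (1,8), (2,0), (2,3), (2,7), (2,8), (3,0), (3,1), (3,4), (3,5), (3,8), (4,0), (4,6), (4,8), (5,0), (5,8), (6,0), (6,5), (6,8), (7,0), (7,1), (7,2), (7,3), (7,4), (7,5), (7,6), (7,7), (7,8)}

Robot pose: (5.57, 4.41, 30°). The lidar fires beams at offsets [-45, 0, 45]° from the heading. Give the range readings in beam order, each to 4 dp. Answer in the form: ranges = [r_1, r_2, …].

beam 1: φ=-45°, α=345°
  dir = (cos 345°, sin 345°) = (0.9659, -0.2588); from cell (5,4)
  next x-line at t=0.4452, next y-line at t=1.5841; Δt_x=1.0353, Δt_y=3.8637
    x: enter (6,4) at t=0.4452
    x: enter (7,4) at t=1.4804 ← occupied
  → r_1 = 1.4804
beam 2: φ=0°, α=30°
  dir = (cos 30°, sin 30°) = (0.8660, 0.5000); from cell (5,4)
  next x-line at t=0.4965, next y-line at t=1.1800; Δt_x=1.1547, Δt_y=2.0000
    x: enter (6,4) at t=0.4965
    y: enter (6,5) at t=1.1800 ← occupied
  → r_2 = 1.1800
beam 3: φ=45°, α=75°
  dir = (cos 75°, sin 75°) = (0.2588, 0.9659); from cell (5,4)
  next x-line at t=1.6614, next y-line at t=0.6108; Δt_x=3.8637, Δt_y=1.0353
    y: enter (5,5) at t=0.6108
    y: enter (5,6) at t=1.6461
    x: enter (6,6) at t=1.6614
    y: enter (6,7) at t=2.6814
    y: enter (6,8) at t=3.7166 ← occupied
  → r_3 = 3.7166

ranges = [1.4804, 1.1800, 3.7166]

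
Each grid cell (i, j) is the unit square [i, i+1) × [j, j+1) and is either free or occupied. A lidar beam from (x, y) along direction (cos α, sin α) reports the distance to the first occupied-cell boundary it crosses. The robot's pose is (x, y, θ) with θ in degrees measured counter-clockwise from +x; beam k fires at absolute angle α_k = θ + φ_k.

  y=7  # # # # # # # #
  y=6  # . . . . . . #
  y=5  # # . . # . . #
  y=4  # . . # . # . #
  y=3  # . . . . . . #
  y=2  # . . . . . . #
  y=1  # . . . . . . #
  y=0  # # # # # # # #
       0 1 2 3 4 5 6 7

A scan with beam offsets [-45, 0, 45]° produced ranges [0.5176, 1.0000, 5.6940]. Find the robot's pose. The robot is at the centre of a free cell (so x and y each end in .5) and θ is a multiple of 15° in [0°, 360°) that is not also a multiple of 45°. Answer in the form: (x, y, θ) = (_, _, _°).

Enumerate (i+0.5, j+0.5, θ) over the 32 free cells and 16 admissible headings. For each, cast all 3 beams and compare to the given ranges.
  (6.5, 5.5, 210°): beam 1 = 1.5529 ≠ 0.5176 ✗
  (3.5, 5.5, 120°): beam 1 = 1.5529 ≠ 0.5176 ✗
  (4.5, 3.5, 195°): beam 1 = 1.0000 ≠ 0.5176 ✗
  …
  (1.5, 1.5, 330°): r_1=0.5176, r_2=1.0000, r_3=5.6940 — all match ✓
Unique over the lattice → pose = (1.5, 1.5, 330°).

(x, y, θ) = (1.5, 1.5, 330°)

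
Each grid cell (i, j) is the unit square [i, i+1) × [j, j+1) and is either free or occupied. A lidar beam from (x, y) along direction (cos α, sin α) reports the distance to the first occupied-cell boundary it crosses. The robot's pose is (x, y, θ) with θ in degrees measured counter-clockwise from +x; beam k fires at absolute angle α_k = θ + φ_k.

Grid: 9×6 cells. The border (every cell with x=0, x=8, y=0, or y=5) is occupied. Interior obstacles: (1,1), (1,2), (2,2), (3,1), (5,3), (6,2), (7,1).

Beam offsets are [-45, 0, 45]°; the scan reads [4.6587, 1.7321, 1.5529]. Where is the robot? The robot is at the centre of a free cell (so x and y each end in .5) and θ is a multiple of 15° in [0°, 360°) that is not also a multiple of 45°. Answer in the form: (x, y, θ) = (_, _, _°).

(x, y, θ) = (5.5, 2.5, 210°)

Enumerate (i+0.5, j+0.5, θ) over the 21 free cells and 16 admissible headings. For each, cast all 3 beams and compare to the given ranges.
  (5.5, 4.5, 15°): beam 1 = 2.8868 ≠ 4.6587 ✗
  (5.5, 4.5, 240°): beam 2 = 0.5774 ≠ 1.7321 ✗
  (3.5, 2.5, 15°): beam 1 = 3.0000 ≠ 4.6587 ✗
  (6.5, 1.5, 105°): beam 1 = 0.5774 ≠ 4.6587 ✗
  …
  (5.5, 2.5, 210°): r_1=4.6587, r_2=1.7321, r_3=1.5529 — all match ✓
Unique over the lattice → pose = (5.5, 2.5, 210°).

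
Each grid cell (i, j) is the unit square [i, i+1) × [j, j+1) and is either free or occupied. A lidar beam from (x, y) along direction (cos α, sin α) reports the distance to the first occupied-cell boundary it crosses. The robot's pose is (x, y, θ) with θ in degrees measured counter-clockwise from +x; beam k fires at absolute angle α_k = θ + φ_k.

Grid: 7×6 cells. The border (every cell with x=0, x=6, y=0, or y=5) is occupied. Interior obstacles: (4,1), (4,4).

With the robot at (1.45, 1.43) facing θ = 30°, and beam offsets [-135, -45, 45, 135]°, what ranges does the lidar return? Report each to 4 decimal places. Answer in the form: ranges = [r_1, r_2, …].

ranges = [0.4452, 1.6614, 3.6959, 0.4659]

beam 1: φ=-135°, α=255°
  dir = (cos 255°, sin 255°) = (-0.2588, -0.9659); from cell (1,1)
  next x-line at t=1.7387, next y-line at t=0.4452; Δt_x=3.8637, Δt_y=1.0353
    y: enter (1,0) at t=0.4452 ← occupied
  → r_1 = 0.4452
beam 2: φ=-45°, α=345°
  dir = (cos 345°, sin 345°) = (0.9659, -0.2588); from cell (1,1)
  next x-line at t=0.5694, next y-line at t=1.6614; Δt_x=1.0353, Δt_y=3.8637
    x: enter (2,1) at t=0.5694
    x: enter (3,1) at t=1.6047
    y: enter (3,0) at t=1.6614 ← occupied
  → r_2 = 1.6614
beam 3: φ=45°, α=75°
  dir = (cos 75°, sin 75°) = (0.2588, 0.9659); from cell (1,1)
  next x-line at t=2.1250, next y-line at t=0.5901; Δt_x=3.8637, Δt_y=1.0353
    y: enter (1,2) at t=0.5901
    y: enter (1,3) at t=1.6254
    x: enter (2,3) at t=2.1250
    y: enter (2,4) at t=2.6607
    y: enter (2,5) at t=3.6959 ← occupied
  → r_3 = 3.6959
beam 4: φ=135°, α=165°
  dir = (cos 165°, sin 165°) = (-0.9659, 0.2588); from cell (1,1)
  next x-line at t=0.4659, next y-line at t=2.2023; Δt_x=1.0353, Δt_y=3.8637
    x: enter (0,1) at t=0.4659 ← occupied
  → r_4 = 0.4659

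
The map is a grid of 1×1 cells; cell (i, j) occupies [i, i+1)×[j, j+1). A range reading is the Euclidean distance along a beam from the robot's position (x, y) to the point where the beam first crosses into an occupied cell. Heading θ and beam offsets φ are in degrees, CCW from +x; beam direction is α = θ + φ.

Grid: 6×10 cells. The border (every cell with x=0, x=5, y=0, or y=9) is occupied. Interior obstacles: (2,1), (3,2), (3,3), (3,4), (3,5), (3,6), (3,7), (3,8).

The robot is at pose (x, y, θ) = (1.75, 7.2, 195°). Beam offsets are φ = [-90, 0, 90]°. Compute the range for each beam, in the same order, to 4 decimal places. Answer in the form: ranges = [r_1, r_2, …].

beam 1: φ=-90°, α=105°
  direction (-0.2588, 0.9659); cell (1,7); t to first gridline: x 2.8978, y 0.8282 (then +3.8637 / +1.0353)
    (1,8) via y @ 0.8282
    (1,9) via y @ 1.8635  # hit
  → r_1 = 1.8635
beam 2: φ=0°, α=195°
  direction (-0.9659, -0.2588); cell (1,7); t to first gridline: x 0.7765, y 0.7727 (then +1.0353 / +3.8637)
    (1,6) via y @ 0.7727
    (0,6) via x @ 0.7765  # hit
  → r_2 = 0.7765
beam 3: φ=90°, α=285°
  direction (0.2588, -0.9659); cell (1,7); t to first gridline: x 0.9659, y 0.2071 (then +3.8637 / +1.0353)
    (1,6) via y @ 0.2071
    (2,6) via x @ 0.9659
    (2,5) via y @ 1.2423
    (2,4) via y @ 2.2776
    (2,3) via y @ 3.3129
    (2,2) via y @ 4.3482
    (3,2) via x @ 4.8296  # hit
  → r_3 = 4.8296

ranges = [1.8635, 0.7765, 4.8296]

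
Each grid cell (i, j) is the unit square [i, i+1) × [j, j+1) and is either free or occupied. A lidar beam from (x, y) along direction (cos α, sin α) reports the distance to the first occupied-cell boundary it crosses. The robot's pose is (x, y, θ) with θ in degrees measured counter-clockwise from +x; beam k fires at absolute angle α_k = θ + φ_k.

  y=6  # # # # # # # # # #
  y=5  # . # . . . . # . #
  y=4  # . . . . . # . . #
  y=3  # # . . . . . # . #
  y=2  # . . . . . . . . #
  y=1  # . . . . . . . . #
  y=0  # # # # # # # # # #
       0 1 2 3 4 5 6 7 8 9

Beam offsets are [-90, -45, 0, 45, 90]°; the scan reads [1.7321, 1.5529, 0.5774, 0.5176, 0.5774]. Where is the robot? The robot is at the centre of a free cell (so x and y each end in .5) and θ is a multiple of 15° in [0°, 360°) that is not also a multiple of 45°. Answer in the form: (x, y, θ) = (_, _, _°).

(x, y, θ) = (7.5, 4.5, 60°)

Candidates: 35 free-cell centres × 16 headings = 560 poses. Raycast each; keep the one whose scan matches to 4 dp.
  (5.5, 3.5, 285°): beam 1 = 4.6587 ≠ 1.7321 ✗
  (2.5, 1.5, 345°): beam 1 = 0.5176 ≠ 1.7321 ✗
  (6.5, 3.5, 330°): beam 1 = 2.8868 ≠ 1.7321 ✗
  (3.5, 3.5, 30°): beam 1 = 2.8868 ≠ 1.7321 ✗
  (7.5, 2.5, 150°): beam 1 = 0.5774 ≠ 1.7321 ✗
  …
  (7.5, 4.5, 60°): r_1=1.7321, r_2=1.5529, r_3=0.5774, r_4=0.5176, r_5=0.5774 — all match ✓
Unique over the lattice → pose = (7.5, 4.5, 60°).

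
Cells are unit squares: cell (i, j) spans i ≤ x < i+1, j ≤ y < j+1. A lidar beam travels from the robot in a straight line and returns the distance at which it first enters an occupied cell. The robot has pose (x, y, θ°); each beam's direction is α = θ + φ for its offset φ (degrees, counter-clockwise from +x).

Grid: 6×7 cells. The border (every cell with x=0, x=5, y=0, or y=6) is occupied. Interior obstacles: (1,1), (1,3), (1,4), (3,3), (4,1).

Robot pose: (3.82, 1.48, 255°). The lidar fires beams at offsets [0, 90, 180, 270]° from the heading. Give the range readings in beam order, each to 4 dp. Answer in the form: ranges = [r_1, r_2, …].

beam 1: φ=0°, α=255°
  dir = (cos 255°, sin 255°) = (-0.2588, -0.9659); from cell (3,1)
  next x-line at t=3.1682, next y-line at t=0.4969; Δt_x=3.8637, Δt_y=1.0353
    y: enter (3,0) at t=0.4969 ← occupied
  → r_1 = 0.4969
beam 2: φ=90°, α=345°
  dir = (cos 345°, sin 345°) = (0.9659, -0.2588); from cell (3,1)
  next x-line at t=0.1863, next y-line at t=1.8546; Δt_x=1.0353, Δt_y=3.8637
    x: enter (4,1) at t=0.1863 ← occupied
  → r_2 = 0.1863
beam 3: φ=180°, α=75°
  dir = (cos 75°, sin 75°) = (0.2588, 0.9659); from cell (3,1)
  next x-line at t=0.6955, next y-line at t=0.5383; Δt_x=3.8637, Δt_y=1.0353
    y: enter (3,2) at t=0.5383
    x: enter (4,2) at t=0.6955
    y: enter (4,3) at t=1.5736
    y: enter (4,4) at t=2.6089
    y: enter (4,5) at t=3.6442
    x: enter (5,5) at t=4.5592 ← occupied
  → r_3 = 4.5592
beam 4: φ=270°, α=165°
  dir = (cos 165°, sin 165°) = (-0.9659, 0.2588); from cell (3,1)
  next x-line at t=0.8489, next y-line at t=2.0091; Δt_x=1.0353, Δt_y=3.8637
    x: enter (2,1) at t=0.8489
    x: enter (1,1) at t=1.8842 ← occupied
  → r_4 = 1.8842

ranges = [0.4969, 0.1863, 4.5592, 1.8842]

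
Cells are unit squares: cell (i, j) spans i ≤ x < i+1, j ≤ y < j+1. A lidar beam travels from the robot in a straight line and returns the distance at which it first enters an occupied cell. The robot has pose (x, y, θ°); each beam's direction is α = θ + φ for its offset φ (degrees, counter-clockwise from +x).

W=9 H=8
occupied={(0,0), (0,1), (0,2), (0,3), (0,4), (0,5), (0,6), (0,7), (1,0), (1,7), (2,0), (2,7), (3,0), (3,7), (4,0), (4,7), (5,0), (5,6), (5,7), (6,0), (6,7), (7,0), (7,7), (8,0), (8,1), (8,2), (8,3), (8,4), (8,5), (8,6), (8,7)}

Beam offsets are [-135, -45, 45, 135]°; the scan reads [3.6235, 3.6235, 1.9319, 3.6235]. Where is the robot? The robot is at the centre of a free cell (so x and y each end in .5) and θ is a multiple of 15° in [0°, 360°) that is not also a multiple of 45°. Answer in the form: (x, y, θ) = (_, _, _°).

Enumerate (i+0.5, j+0.5, θ) over the 41 free cells and 16 admissible headings. For each, cast all 4 beams and compare to the given ranges.
  (3.5, 1.5, 30°): beam 1 = 0.5176 ≠ 3.6235 ✗
  (4.5, 2.5, 345°): beam 1 = 3.0000 ≠ 3.6235 ✗
  (5.5, 1.5, 285°): beam 1 = 5.1962 ≠ 3.6235 ✗
  …
  (4.5, 4.5, 30°): r_1=3.6235, r_2=3.6235, r_3=1.9319, r_4=3.6235 — all match ✓
Unique over the lattice → pose = (4.5, 4.5, 30°).

(x, y, θ) = (4.5, 4.5, 30°)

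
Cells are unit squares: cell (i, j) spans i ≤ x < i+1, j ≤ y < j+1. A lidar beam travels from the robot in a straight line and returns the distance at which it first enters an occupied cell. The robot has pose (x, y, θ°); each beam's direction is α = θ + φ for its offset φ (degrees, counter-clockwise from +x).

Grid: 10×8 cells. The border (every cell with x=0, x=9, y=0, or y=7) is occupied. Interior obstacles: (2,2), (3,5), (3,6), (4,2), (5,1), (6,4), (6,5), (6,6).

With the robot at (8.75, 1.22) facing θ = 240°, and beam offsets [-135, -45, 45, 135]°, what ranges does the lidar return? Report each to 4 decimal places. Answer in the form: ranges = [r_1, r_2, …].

ranges = [5.9839, 0.8500, 0.2278, 0.2588]

beam 1: φ=-135°, α=105°
  dir = (cos 105°, sin 105°) = (-0.2588, 0.9659); from cell (8,1)
  next x-line at t=2.8978, next y-line at t=0.8075; Δt_x=3.8637, Δt_y=1.0353
    y: enter (8,2) at t=0.8075
    y: enter (8,3) at t=1.8428
    y: enter (8,4) at t=2.8781
    x: enter (7,4) at t=2.8978
    y: enter (7,5) at t=3.9133
    y: enter (7,6) at t=4.9486
    y: enter (7,7) at t=5.9839 ← occupied
  → r_1 = 5.9839
beam 2: φ=-45°, α=195°
  dir = (cos 195°, sin 195°) = (-0.9659, -0.2588); from cell (8,1)
  next x-line at t=0.7765, next y-line at t=0.8500; Δt_x=1.0353, Δt_y=3.8637
    x: enter (7,1) at t=0.7765
    y: enter (7,0) at t=0.8500 ← occupied
  → r_2 = 0.8500
beam 3: φ=45°, α=285°
  dir = (cos 285°, sin 285°) = (0.2588, -0.9659); from cell (8,1)
  next x-line at t=0.9659, next y-line at t=0.2278; Δt_x=3.8637, Δt_y=1.0353
    y: enter (8,0) at t=0.2278 ← occupied
  → r_3 = 0.2278
beam 4: φ=135°, α=15°
  dir = (cos 15°, sin 15°) = (0.9659, 0.2588); from cell (8,1)
  next x-line at t=0.2588, next y-line at t=3.0137; Δt_x=1.0353, Δt_y=3.8637
    x: enter (9,1) at t=0.2588 ← occupied
  → r_4 = 0.2588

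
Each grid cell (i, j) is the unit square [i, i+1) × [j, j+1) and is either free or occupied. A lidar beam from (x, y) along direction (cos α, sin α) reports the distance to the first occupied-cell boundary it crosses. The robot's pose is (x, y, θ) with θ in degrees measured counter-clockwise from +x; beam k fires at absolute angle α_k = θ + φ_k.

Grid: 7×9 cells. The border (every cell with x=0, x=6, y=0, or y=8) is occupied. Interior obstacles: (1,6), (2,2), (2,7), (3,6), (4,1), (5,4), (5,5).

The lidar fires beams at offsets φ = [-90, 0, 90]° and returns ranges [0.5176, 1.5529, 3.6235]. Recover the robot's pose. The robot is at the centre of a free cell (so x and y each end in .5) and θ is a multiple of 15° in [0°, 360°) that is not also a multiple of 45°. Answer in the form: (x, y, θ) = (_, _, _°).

The pose lattice has 28·16 = 448 candidates. Test each by forward raycasting.
  (5.5, 6.5, 330°): beam 1 = 0.5774 ≠ 0.5176 ✗
  (2.5, 6.5, 165°): beam 2 = 0.5176 ≠ 1.5529 ✗
  (3.5, 7.5, 15°): beam 2 = 1.9319 ≠ 1.5529 ✗
  (3.5, 1.5, 195°): beam 1 = 5.6940 ≠ 0.5176 ✗
  …
  (4.5, 2.5, 15°): r_1=0.5176, r_2=1.5529, r_3=3.6235 — all match ✓
Unique over the lattice → pose = (4.5, 2.5, 15°).

(x, y, θ) = (4.5, 2.5, 15°)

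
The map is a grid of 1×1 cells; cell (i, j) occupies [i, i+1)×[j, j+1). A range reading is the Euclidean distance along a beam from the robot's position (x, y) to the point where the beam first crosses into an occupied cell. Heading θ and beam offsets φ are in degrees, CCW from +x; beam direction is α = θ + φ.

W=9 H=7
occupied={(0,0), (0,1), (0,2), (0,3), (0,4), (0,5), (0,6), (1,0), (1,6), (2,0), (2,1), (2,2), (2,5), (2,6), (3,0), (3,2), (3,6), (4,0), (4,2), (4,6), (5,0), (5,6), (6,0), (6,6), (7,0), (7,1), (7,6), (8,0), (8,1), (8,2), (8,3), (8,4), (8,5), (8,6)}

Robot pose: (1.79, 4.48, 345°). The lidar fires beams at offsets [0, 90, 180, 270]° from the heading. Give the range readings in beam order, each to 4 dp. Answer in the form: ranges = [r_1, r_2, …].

beam 1: φ=0°, α=345°
  d=(0.9659,-0.2588)  start (1,4)  tX=0.2174 tY=1.8546  stride 1/|dx|=1.0353 1/|dy|=3.8637
    cross x-line → (2,4), t=0.2174
    cross x-line → (3,4), t=1.2527
    cross y-line → (3,3), t=1.8546
    cross x-line → (4,3), t=2.2880
    cross x-line → (5,3), t=3.3232
    cross x-line → (6,3), t=4.3585
    cross x-line → (7,3), t=5.3938
    cross y-line → (7,2), t=5.7183
    cross x-line → (8,2), t=6.4291 (wall)
  → r_1 = 6.4291
beam 2: φ=90°, α=75°
  d=(0.2588,0.9659)  start (1,4)  tX=0.8114 tY=0.5383  stride 1/|dx|=3.8637 1/|dy|=1.0353
    cross y-line → (1,5), t=0.5383
    cross x-line → (2,5), t=0.8114 (wall)
  → r_2 = 0.8114
beam 3: φ=180°, α=165°
  d=(-0.9659,0.2588)  start (1,4)  tX=0.8179 tY=2.0091  stride 1/|dx|=1.0353 1/|dy|=3.8637
    cross x-line → (0,4), t=0.8179 (wall)
  → r_3 = 0.8179
beam 4: φ=270°, α=255°
  d=(-0.2588,-0.9659)  start (1,4)  tX=3.0523 tY=0.4969  stride 1/|dx|=3.8637 1/|dy|=1.0353
    cross y-line → (1,3), t=0.4969
    cross y-line → (1,2), t=1.5322
    cross y-line → (1,1), t=2.5675
    cross x-line → (0,1), t=3.0523 (wall)
  → r_4 = 3.0523

ranges = [6.4291, 0.8114, 0.8179, 3.0523]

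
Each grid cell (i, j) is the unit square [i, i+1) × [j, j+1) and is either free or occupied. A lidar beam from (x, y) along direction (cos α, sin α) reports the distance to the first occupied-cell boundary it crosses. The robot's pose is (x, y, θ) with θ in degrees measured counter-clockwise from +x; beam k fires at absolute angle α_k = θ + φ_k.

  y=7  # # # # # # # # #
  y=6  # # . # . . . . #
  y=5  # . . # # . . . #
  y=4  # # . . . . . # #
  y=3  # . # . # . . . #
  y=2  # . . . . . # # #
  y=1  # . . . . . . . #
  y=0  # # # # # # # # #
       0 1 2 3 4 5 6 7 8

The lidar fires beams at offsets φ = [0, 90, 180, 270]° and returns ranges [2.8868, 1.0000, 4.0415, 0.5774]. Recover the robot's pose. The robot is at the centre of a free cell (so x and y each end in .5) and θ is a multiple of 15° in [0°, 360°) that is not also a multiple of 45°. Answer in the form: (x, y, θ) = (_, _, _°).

(x, y, θ) = (5.5, 3.5, 240°)

The pose lattice has 32·16 = 512 candidates. Test each by forward raycasting.
  (3.5, 1.5, 105°): beam 1 = 1.9319 ≠ 2.8868 ✗
  (5.5, 6.5, 15°): beam 1 = 1.9319 ≠ 2.8868 ✗
  (5.5, 1.5, 150°): beam 1 = 3.0000 ≠ 2.8868 ✗
  …
  (5.5, 3.5, 240°): r_1=2.8868, r_2=1.0000, r_3=4.0415, r_4=0.5774 — all match ✓
Unique over the lattice → pose = (5.5, 3.5, 240°).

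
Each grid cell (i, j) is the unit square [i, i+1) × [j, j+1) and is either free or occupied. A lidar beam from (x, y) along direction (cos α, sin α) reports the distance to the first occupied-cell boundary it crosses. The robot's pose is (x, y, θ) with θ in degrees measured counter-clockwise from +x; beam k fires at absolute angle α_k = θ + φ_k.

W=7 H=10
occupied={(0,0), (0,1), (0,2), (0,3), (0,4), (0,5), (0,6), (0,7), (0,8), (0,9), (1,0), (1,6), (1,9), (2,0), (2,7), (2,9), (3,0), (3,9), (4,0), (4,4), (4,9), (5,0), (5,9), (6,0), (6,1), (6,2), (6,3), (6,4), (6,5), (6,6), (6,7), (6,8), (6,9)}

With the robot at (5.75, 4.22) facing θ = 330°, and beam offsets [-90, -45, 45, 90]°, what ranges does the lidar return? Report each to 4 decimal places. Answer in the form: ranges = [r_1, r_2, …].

ranges = [3.7181, 0.9659, 0.2588, 0.5000]

beam 1: φ=-90°, α=240°
  dir = (cos 240°, sin 240°) = (-0.5000, -0.8660); from cell (5,4)
  next x-line at t=1.5000, next y-line at t=0.2540; Δt_x=2.0000, Δt_y=1.1547
    y: enter (5,3) at t=0.2540
    y: enter (5,2) at t=1.4087
    x: enter (4,2) at t=1.5000
    y: enter (4,1) at t=2.5634
    x: enter (3,1) at t=3.5000
    y: enter (3,0) at t=3.7181 ← occupied
  → r_1 = 3.7181
beam 2: φ=-45°, α=285°
  dir = (cos 285°, sin 285°) = (0.2588, -0.9659); from cell (5,4)
  next x-line at t=0.9659, next y-line at t=0.2278; Δt_x=3.8637, Δt_y=1.0353
    y: enter (5,3) at t=0.2278
    x: enter (6,3) at t=0.9659 ← occupied
  → r_2 = 0.9659
beam 3: φ=45°, α=15°
  dir = (cos 15°, sin 15°) = (0.9659, 0.2588); from cell (5,4)
  next x-line at t=0.2588, next y-line at t=3.0137; Δt_x=1.0353, Δt_y=3.8637
    x: enter (6,4) at t=0.2588 ← occupied
  → r_3 = 0.2588
beam 4: φ=90°, α=60°
  dir = (cos 60°, sin 60°) = (0.5000, 0.8660); from cell (5,4)
  next x-line at t=0.5000, next y-line at t=0.9007; Δt_x=2.0000, Δt_y=1.1547
    x: enter (6,4) at t=0.5000 ← occupied
  → r_4 = 0.5000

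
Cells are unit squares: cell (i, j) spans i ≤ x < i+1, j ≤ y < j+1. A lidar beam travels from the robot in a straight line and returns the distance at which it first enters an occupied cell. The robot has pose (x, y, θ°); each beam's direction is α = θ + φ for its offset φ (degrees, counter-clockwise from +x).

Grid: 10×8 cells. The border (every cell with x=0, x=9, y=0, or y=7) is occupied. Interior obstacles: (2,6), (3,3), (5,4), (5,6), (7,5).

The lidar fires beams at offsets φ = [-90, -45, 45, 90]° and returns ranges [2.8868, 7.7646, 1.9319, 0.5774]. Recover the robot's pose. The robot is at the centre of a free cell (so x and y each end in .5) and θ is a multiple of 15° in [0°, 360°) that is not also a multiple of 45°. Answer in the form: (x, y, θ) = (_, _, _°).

Candidates: 43 free-cell centres × 16 headings = 688 poses. Raycast each; keep the one whose scan matches to 4 dp.
  (4.5, 5.5, 15°): beam 1 = 4.6587 ≠ 2.8868 ✗
  (8.5, 3.5, 165°): beam 1 = 1.9319 ≠ 2.8868 ✗
  (6.5, 4.5, 210°): beam 1 = 1.7321 ≠ 2.8868 ✗
  …
  (8.5, 3.5, 240°): r_1=2.8868, r_2=7.7646, r_3=1.9319, r_4=0.5774 — all match ✓
Unique over the lattice → pose = (8.5, 3.5, 240°).

(x, y, θ) = (8.5, 3.5, 240°)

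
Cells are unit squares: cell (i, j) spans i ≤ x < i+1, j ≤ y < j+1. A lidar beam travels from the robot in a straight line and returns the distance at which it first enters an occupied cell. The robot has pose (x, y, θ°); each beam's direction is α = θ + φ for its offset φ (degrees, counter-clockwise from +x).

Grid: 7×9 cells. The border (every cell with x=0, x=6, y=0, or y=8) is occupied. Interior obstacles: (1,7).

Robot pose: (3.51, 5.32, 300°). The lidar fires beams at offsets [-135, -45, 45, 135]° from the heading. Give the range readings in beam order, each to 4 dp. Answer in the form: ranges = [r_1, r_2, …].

ranges = [2.5985, 4.4724, 2.5778, 2.7745]

beam 1: φ=-135°, α=165°
  d=(-0.9659,0.2588)  start (3,5)  tX=0.5280 tY=2.6273  stride 1/|dx|=1.0353 1/|dy|=3.8637
    cross x-line → (2,5), t=0.5280
    cross x-line → (1,5), t=1.5633
    cross x-line → (0,5), t=2.5985 (wall)
  → r_1 = 2.5985
beam 2: φ=-45°, α=255°
  d=(-0.2588,-0.9659)  start (3,5)  tX=1.9705 tY=0.3313  stride 1/|dx|=3.8637 1/|dy|=1.0353
    cross y-line → (3,4), t=0.3313
    cross y-line → (3,3), t=1.3666
    cross x-line → (2,3), t=1.9705
    cross y-line → (2,2), t=2.4018
    cross y-line → (2,1), t=3.4371
    cross y-line → (2,0), t=4.4724 (wall)
  → r_2 = 4.4724
beam 3: φ=45°, α=345°
  d=(0.9659,-0.2588)  start (3,5)  tX=0.5073 tY=1.2364  stride 1/|dx|=1.0353 1/|dy|=3.8637
    cross x-line → (4,5), t=0.5073
    cross y-line → (4,4), t=1.2364
    cross x-line → (5,4), t=1.5426
    cross x-line → (6,4), t=2.5778 (wall)
  → r_3 = 2.5778
beam 4: φ=135°, α=75°
  d=(0.2588,0.9659)  start (3,5)  tX=1.8932 tY=0.7040  stride 1/|dx|=3.8637 1/|dy|=1.0353
    cross y-line → (3,6), t=0.7040
    cross y-line → (3,7), t=1.7393
    cross x-line → (4,7), t=1.8932
    cross y-line → (4,8), t=2.7745 (wall)
  → r_4 = 2.7745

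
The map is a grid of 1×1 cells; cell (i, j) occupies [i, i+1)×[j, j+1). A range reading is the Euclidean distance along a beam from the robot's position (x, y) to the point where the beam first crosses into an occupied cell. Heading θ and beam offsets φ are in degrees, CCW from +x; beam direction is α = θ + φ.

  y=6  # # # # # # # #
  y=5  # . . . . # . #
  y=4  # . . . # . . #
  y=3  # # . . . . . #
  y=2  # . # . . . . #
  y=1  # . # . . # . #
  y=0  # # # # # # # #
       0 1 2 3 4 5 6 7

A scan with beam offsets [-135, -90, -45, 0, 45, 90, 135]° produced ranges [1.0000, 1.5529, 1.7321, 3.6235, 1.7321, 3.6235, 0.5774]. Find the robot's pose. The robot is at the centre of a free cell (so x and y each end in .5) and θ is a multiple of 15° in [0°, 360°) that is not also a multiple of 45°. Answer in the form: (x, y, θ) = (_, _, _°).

(x, y, θ) = (3.5, 2.5, 15°)

The pose lattice has 24·16 = 384 candidates. Test each by forward raycasting.
  (2.5, 3.5, 240°): beam 1 = 2.5882 ≠ 1.0000 ✗
  (3.5, 3.5, 165°): beam 2 = 2.5882 ≠ 1.5529 ✗
  (6.5, 3.5, 105°): beam 1 = 0.5774 ≠ 1.0000 ✗
  (2.5, 5.5, 150°): beam 1 = 1.9319 ≠ 1.0000 ✗
  …
  (3.5, 2.5, 15°): r_1=1.0000, r_2=1.5529, r_3=1.7321, r_4=3.6235, r_5=1.7321, r_6=3.6235, r_7=0.5774 — all match ✓
Unique over the lattice → pose = (3.5, 2.5, 15°).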